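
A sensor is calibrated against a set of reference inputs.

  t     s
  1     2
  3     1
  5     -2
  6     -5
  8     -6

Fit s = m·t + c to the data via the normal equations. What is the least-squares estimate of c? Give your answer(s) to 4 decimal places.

XᵀX·[m, c]ᵀ = Xᵀs reads: 135·m + 23·c = -83;  23·m + 5·c = -10.
(Σt·t = 135, Σt = 23, Σ1 = 5, Σt·s = -83, Σs = -10.)
Determinant 135·5 − 23² = 146.
m = ((-83)·5 − 23·(-10))/146 = -185/146; c = (135·(-10) − 23·(-83))/146 = 559/146.

c = 3.8288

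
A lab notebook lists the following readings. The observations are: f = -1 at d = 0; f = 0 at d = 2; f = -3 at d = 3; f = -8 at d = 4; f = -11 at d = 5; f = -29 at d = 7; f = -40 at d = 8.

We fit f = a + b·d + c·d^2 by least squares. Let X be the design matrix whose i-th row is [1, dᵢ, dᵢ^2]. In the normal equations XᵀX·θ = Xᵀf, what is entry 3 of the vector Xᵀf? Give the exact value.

Entry 3 ↔ basis d^2, so (Xᵀf)_{3} = Σᵢ (d^2)·fᵢ = (0)·(-1) + (4)·(0) + (9)·(-3) + (16)·(-8) + (25)·(-11) + (49)·(-29) + (64)·(-40) = -4411.

-4411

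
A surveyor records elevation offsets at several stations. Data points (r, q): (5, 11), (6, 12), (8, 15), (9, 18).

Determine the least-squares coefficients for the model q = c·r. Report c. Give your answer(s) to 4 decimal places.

c = 1.9854

AᵀA·[c]ᵀ = Aᵀq reads: 206·c = 409.
c = 409/206 = 1.98544.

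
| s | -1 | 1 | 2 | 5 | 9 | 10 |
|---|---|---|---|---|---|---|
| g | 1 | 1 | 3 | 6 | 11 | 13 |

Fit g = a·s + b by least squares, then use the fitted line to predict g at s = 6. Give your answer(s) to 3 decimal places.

With design matrix A, AᵀA = [[212, 26]; [26, 6]] and Aᵀg = [265, 35]ᵀ.
Eliminating b: 6·(row 1) − 26·(row 2) gives 596·a = 6·265 − 26·35 = 680, so a = 170/149.
Then b = (35 − 26·(170/149))/6 = 265/298.
At s = 6: ĝ = (170/149)·(6) + (265/298)·(1) = 2305/298.

ĝ = 7.735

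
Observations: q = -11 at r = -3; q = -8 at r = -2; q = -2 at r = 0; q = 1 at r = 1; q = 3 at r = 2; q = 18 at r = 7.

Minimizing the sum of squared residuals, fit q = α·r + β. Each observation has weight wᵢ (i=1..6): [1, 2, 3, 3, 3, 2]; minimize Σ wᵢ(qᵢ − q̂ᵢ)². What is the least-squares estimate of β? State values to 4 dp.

The normal equations are: 130·α + 16·β = 338;  16·α + 14·β = 15.
(Σwᵢ·r·r = 130, Σwᵢ·r = 16, Σwᵢ·1 = 14, Σwᵢ·r·q = 338, Σwᵢ·q = 15.)
Δ = 130·14 − 16² = 1564.
α = (338·14 − 16·15)/1564 = 1123/391; β = (130·15 − 16·338)/1564 = -1729/782.

β = -2.2110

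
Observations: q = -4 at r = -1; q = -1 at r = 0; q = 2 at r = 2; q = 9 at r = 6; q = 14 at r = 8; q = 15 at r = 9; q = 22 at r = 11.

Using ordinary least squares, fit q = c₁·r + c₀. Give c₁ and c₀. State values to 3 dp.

Setting ∂/∂c₁ … = 0 gives: 307·c₁ + 35·c₀ = 551;  35·c₁ + 7·c₀ = 57.
(Σr·r = 307, Σr = 35, Σ1 = 7, Σr·q = 551, Σq = 57.)
Eliminating c₀: 7·(row 1) − 35·(row 2) gives 924·c₁ = 7·551 − 35·57 = 1862, so c₁ = 133/66.
Then c₀ = (57 − 35·(133/66))/7 = -893/462.

c₁ = 2.015, c₀ = -1.933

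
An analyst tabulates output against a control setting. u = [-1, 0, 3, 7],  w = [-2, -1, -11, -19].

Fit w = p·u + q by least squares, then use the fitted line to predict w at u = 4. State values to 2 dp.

ŵ = -12.30

From the data, Σu·u = 59, Σu = 9, Σ1 = 4.
Right-hand side: Σu·w = -164, Σw = -33.
det = 59·4 − 9² = 155.
p = ((-164)·4 − 9·(-33))/155 = -359/155; q = (59·(-33) − 9·(-164))/155 = -471/155.
At u = 4: ŵ = (-359/155)·(4) + (-471/155)·(1) = -1907/155.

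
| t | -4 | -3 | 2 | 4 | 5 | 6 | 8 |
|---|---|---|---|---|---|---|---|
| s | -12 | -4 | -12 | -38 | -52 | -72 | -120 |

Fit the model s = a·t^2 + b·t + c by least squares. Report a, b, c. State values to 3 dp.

a = -1.481, b = -3.097, c = -0.359

The normal equations are: 6626·a + 834·b + 170·c = -12456;  834·a + 170·b + 18·c = -1768;  170·a + 18·b + 7·c = -310.
Row-reducing yields a = -98132/66269, b = -205258/66269, c = -3394/9467.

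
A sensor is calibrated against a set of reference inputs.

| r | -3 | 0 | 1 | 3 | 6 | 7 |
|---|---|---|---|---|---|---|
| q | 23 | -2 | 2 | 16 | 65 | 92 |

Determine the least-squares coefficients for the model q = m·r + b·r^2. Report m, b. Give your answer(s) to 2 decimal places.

m = -1.31, b = 2.05

The normal system MᵀM·[m, b]ᵀ = Mᵀq is [[104, 560]; [560, 3860]]·[m, b]ᵀ = [1015, 7201]ᵀ.
Eliminating b: 3860·(row 1) − 560·(row 2) gives 87840·m = 3860·1015 − 560·7201 = -114660, so m = -637/488.
Then b = (7201 − 560·(-637/488))/3860 = 2507/1220.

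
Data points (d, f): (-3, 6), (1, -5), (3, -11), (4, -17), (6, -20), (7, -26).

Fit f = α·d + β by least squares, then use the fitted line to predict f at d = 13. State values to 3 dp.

Normal-equation sums: Σd·d = 120, Σd = 18, Σ1 = 6.
Right-hand side: Σd·f = -426, Σf = -73.
Eliminating β: 6·(row 1) − 18·(row 2) gives 396·α = 6·(-426) − 18·(-73) = -1242, so α = -69/22.
Then β = ((-73) − 18·(-69/22))/6 = -91/33.
At d = 13: f̂ = (-69/22)·(13) + (-91/33)·(1) = -2873/66.

f̂ = -43.530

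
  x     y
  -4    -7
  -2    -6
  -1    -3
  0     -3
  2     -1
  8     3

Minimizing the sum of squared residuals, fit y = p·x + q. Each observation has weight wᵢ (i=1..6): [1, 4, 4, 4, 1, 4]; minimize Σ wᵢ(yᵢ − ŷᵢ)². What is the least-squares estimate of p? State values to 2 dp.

p = 0.81

MᵀWM·[p, q]ᵀ = MᵀWy reads: 296·p + 18·q = 182;  18·p + 18·q = -44.
(Σwᵢ·x·x = 296, Σwᵢ·x = 18, Σwᵢ·1 = 18, Σwᵢ·x·y = 182, Σwᵢ·y = -44.)
det = 296·18 − 18² = 5004.
p = (182·18 − 18·(-44))/5004 = 113/139; q = (296·(-44) − 18·182)/5004 = -4075/1251.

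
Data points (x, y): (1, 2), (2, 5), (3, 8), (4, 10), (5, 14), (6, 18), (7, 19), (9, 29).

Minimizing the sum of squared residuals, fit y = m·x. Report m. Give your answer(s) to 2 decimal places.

The normal system MᵀM·[m]ᵀ = Mᵀy is [[221]]·[m]ᵀ = [648]ᵀ.
m = 648/221 = 2.93213.

m = 2.93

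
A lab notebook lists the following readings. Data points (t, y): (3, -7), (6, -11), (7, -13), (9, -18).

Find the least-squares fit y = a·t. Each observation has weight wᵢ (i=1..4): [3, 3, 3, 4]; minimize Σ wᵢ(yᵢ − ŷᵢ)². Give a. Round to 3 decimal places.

a = -1.950

From the data, Σwᵢ·t·t = 606.
Moment sums: Σwᵢ·t·y = -1182.
So MᵀWM·[a]ᵀ = MᵀWy: [[606]]·[a]ᵀ = [-1182]ᵀ.
a = (-1182)/606 = -1.9505.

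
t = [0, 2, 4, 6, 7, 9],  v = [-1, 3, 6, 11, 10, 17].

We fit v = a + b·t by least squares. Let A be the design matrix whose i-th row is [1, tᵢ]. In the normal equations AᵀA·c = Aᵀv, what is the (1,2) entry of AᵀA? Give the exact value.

28

Row 1 ↔ basis 1, column 2 ↔ basis t, so (AᵀA)_{1,2} = Σᵢ t = (1)·(0) + (1)·(2) + (1)·(4) + (1)·(6) + (1)·(7) + (1)·(9) = 28.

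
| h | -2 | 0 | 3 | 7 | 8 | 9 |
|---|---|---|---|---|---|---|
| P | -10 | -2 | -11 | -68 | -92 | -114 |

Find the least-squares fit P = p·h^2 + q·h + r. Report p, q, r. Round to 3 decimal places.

p = -1.539, q = 1.226, r = -1.515

With design matrix A, AᵀA = [[13155, 1603, 207]; [1603, 207, 25]; [207, 25, 6]] and AᵀP = [-18593, -2251, -297]ᵀ.
Solving the 3×3 system (Gaussian elimination) gives p = -323405/210144, q = 85901/70048, r = -159209/105072.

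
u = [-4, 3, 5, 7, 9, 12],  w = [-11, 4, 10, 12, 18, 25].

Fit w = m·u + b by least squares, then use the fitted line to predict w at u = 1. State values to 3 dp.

The normal equations are: 324·m + 32·b = 652;  32·m + 6·b = 58.
Δ = 324·6 − 32² = 920.
m = (652·6 − 32·58)/920 = 257/115; b = (324·58 − 32·652)/920 = -259/115.
At u = 1: ŵ = (257/115)·(1) + (-259/115)·(1) = -2/115.

ŵ = -0.017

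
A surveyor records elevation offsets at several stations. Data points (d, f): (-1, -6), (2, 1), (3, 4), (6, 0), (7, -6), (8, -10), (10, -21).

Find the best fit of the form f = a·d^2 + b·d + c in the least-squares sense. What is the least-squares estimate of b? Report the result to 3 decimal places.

Compute the Gram sums: Σd^2·d^2 = 17891, Σd^2·d = 2105, Σd^2 = 263, Σd·d = 263, Σd = 35, Σ1 = 7.
And Σd^2·f = -3000, Σd·f = -312, Σf = -38.
Inverting the 3×3 Gram matrix, [a, b, c]ᵀ = [-24489/47107, 154537/47107, -108322/47107]ᵀ.

b = 3.281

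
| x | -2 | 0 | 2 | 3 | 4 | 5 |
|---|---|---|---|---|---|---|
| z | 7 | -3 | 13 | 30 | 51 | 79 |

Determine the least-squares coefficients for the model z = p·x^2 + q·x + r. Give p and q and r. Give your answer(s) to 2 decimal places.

p = 2.94, q = 1.56, r = -2.04

Sums needed: Σx^2·x^2 = 994, Σx^2·x = 216, Σx^2 = 58, Σx·x = 58, Σx = 12, Σ1 = 6.
Moment sums: Σx^2·z = 3141, Σx·z = 701, Σz = 177.
Row-reducing yields p = 1044/355, q = 221/142, r = -1449/710.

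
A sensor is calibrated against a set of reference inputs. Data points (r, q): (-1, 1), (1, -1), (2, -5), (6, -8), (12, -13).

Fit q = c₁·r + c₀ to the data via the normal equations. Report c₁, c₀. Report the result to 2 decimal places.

Forming MᵀM = [[186, 20]; [20, 5]] and Mᵀq = [-216, -26]ᵀ gives MᵀM·[c₁, c₀]ᵀ = Mᵀq.
det = 186·5 − 20² = 530.
c₁ = ((-216)·5 − 20·(-26))/530 = -56/53; c₀ = (186·(-26) − 20·(-216))/530 = -258/265.

c₁ = -1.06, c₀ = -0.97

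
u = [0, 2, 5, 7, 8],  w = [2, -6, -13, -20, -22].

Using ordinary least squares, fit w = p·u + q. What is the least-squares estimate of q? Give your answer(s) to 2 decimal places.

Normal-equation sums: Σu·u = 142, Σu = 22, Σ1 = 5.
And Σu·w = -393, Σw = -59.
Normal equations: [[142, 22]; [22, 5]]·[p, q]ᵀ = [-393, -59]ᵀ.
Eliminating q: 5·(row 1) − 22·(row 2) gives 226·p = 5·(-393) − 22·(-59) = -667, so p = -667/226.
Then q = ((-59) − 22·(-667/226))/5 = 134/113.

q = 1.19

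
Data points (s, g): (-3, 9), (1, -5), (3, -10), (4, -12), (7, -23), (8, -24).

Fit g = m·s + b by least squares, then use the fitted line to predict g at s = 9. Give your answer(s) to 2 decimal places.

Forming MᵀM = [[148, 20]; [20, 6]] and Mᵀg = [-463, -65]ᵀ gives MᵀM·[m, b]ᵀ = Mᵀg.
Determinant 148·6 − 20² = 488.
m = ((-463)·6 − 20·(-65))/488 = -739/244; b = (148·(-65) − 20·(-463))/488 = -45/61.
At s = 9: ĝ = (-739/244)·(9) + (-45/61)·(1) = -6831/244.

ĝ = -28.00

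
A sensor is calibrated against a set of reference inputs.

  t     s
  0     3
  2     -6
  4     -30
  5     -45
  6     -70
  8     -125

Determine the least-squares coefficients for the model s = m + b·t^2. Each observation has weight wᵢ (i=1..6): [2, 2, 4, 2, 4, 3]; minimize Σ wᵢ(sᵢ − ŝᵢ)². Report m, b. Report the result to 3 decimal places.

XᵀWX·[m, b]ᵀ = XᵀWs reads: 17·m + 458·b = -871;  458·m + 19778·b = -38298.
(Σwᵢ·1 = 17, Σwᵢ·t^2 = 458, Σwᵢ·t^2·t^2 = 19778, Σwᵢ·s = -871, Σwᵢ·t^2·s = -38298.)
Eliminating b: 19778·(row 1) − 458·(row 2) gives 126462·m = 19778·(-871) − 458·(-38298) = 313846, so m = 156923/63231.
Then b = ((-38298) − 458·(156923/63231))/19778 = -126074/63231.

m = 2.482, b = -1.994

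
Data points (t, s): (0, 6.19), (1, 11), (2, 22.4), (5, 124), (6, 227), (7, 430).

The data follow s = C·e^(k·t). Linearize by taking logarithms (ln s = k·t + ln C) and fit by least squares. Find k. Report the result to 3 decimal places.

With ln sᵢ as the transformed response and tᵢ as the regressor:
Σt = 21.0000, Σ(t)² = 115.0000, Σln s = 23.6389, Σt·ln s = 107.7136.
Equations: 115.0000·k + 21.0000·ln C = 107.7136;  21.0000·k + 6·ln C = 23.6389.
Δ = 115.0000·6 − (21.0000)² = 249.0000; k = (107.7136·6 − 21.0000·23.6389)/249.0000 = 0.60187, ln C = (115.0000·23.6389 − 21.0000·107.7136)/249.0000 = 1.83329.

k = 0.602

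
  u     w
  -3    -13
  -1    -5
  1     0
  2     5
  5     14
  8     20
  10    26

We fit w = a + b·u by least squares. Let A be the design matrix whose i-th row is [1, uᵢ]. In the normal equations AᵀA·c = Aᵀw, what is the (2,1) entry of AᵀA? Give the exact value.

22

Row 2 ↔ basis u, column 1 ↔ basis 1, so (AᵀA)_{2,1} = Σᵢ u = (-3)·(1) + (-1)·(1) + (1)·(1) + (2)·(1) + (5)·(1) + (8)·(1) + (10)·(1) = 22.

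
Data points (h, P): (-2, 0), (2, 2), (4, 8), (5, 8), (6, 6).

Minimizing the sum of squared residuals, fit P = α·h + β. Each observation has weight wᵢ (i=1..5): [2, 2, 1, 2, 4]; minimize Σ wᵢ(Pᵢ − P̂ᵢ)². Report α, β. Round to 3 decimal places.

Compute the Gram sums: Σwᵢ·h·h = 226, Σwᵢ·h = 38, Σwᵢ·1 = 11.
For AᵀWP: Σwᵢ·h·P = 264, Σwᵢ·P = 52.
Determinant 226·11 − 38² = 1042.
α = (264·11 − 38·52)/1042 = 464/521; β = (226·52 − 38·264)/1042 = 860/521.

α = 0.891, β = 1.651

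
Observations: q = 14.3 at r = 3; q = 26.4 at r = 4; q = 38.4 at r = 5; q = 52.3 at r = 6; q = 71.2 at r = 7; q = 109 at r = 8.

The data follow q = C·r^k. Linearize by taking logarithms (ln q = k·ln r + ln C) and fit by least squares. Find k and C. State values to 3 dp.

k = 1.973, C = 1.631

Linearized form: ln q = k·ln r + ln C. From the 6 transformed points,
Over the data: Σln r = 9.9115, Σ(ln r)² = 17.0401, Σln q = 22.4955, Σln r·ln q = 38.4774.
Normal system: [[17.0401, 9.9115]; [9.9115, 6]]·[k, ln C]ᵀ = [38.4774, 22.4955]ᵀ.
Δ = 17.0401·6 − (9.9115)² = 4.0036; k = (38.4774·6 − 9.9115·22.4955)/4.0036 = 1.97347, ln C = (17.0401·22.4955 − 9.9115·38.4774)/4.0036 = 0.48925, so C = exp(0.48925) = 1.63110.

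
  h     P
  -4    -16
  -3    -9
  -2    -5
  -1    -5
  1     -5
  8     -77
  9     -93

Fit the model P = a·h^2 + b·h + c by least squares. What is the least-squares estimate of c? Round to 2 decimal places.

From the data, Σh^2·h^2 = 11012, Σh^2·h = 1142, Σh^2 = 176, Σh·h = 176, Σh = 8, Σ1 = 7.
Right-hand side: Σh^2·P = -12828, Σh·P = -1352, ΣP = -210.
Normal equations: [[11012, 1142, 176]; [1142, 176, 8]; [176, 8, 7]]·[a, b, c]ᵀ = [-12828, -1352, -210]ᵀ.
Row-reducing yields a = -373108/374241, b = -390242/374241, c = -66678/17821.

c = -3.74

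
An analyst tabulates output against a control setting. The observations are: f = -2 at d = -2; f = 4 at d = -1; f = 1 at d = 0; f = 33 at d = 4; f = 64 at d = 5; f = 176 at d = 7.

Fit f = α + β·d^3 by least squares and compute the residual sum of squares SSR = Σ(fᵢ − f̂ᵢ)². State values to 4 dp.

Sums needed: Σ1 = 6, Σd^3 = 523, Σd^3·d^3 = 137435.
Right-hand side: Σf = 276, Σd^3·f = 70492.
AᵀA·[α, β]ᵀ = Aᵀf becomes [[6, 523]; [523, 137435]]·[α, β]ᵀ = [276, 70492]ᵀ.
det = 6·137435 − 523² = 551081.
α = (276·137435 − 523·70492)/551081 = 1064744/551081; β = (6·70492 − 523·276)/551081 = 278604/551081.
Residuals: 61926/551081, 1418184/551081, -513663/551081, -709727/551081, -621060/551081, 364340/551081; SSR = 5990230/551081.

SSR = 10.8700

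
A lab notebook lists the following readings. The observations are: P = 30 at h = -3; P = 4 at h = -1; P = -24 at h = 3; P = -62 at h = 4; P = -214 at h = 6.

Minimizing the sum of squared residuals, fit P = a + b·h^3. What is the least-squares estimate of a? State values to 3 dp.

a = 2.856

Setting ∂/∂a … = 0 gives: 5·a + 279·b = -266;  279·a + 52211·b = -51654.
(Σ1 = 5, Σh^3 = 279, Σh^3·h^3 = 52211, ΣP = -266, Σh^3·P = -51654.)
Eliminating b: 52211·(row 1) − 279·(row 2) gives 183214·a = 52211·(-266) − 279·(-51654) = 523340, so a = 261670/91607.
Then b = ((-51654) − 279·(261670/91607))/52211 = -92028/91607.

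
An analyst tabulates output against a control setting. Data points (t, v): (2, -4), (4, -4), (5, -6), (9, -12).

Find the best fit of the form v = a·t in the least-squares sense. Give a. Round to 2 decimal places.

a = -1.29

From the data, Σt·t = 126.
Right-hand side: Σt·v = -162.
AᵀA·[a]ᵀ = Aᵀv becomes [[126]]·[a]ᵀ = [-162]ᵀ.
a = (-162)/126 = -1.28571.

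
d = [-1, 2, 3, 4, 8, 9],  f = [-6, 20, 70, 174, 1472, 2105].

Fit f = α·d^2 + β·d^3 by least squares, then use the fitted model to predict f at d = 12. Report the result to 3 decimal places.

f̂ = 5048.227

Entries of MᵀM: Σd^2·d^2 = 11011, Σd^2·d^3 = 93115, Σd^3·d^3 = 798475.
Right-hand side: Σd^2·f = 268201, Σd^3·f = 2301401.
Determinant 11011·798475 − 93115² = 121605000.
α = (268201·798475 − 93115·2301401)/121605000 = -3579016/3040125; β = (11011·2301401 − 93115·268201)/121605000 = 4172617/1381875.
At d = 12: f̂ = (-3579016/3040125)·(144) + (4172617/1381875)·(1728) = 25578737472/5066875.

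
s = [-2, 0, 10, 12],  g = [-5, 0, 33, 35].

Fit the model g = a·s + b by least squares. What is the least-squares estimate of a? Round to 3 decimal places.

Compute the Gram sums: Σs·s = 248, Σs = 20, Σ1 = 4.
Right-hand side: Σs·g = 760, Σg = 63.
So AᵀA·[a, b]ᵀ = Aᵀg: [[248, 20]; [20, 4]]·[a, b]ᵀ = [760, 63]ᵀ.
Δ = 248·4 − 20² = 592.
a = (760·4 − 20·63)/592 = 445/148; b = (248·63 − 20·760)/592 = 53/74.

a = 3.007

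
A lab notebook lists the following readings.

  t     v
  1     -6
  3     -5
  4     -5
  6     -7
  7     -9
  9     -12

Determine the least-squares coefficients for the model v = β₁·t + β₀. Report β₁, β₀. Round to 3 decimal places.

β₁ = -0.810, β₀ = -3.286

Setting ∂/∂β₁ … = 0 gives: 192·β₁ + 30·β₀ = -254;  30·β₁ + 6·β₀ = -44.
(Σt·t = 192, Σt = 30, Σ1 = 6, Σt·v = -254, Σv = -44.)
det = 192·6 − 30² = 252.
β₁ = ((-254)·6 − 30·(-44))/252 = -17/21; β₀ = (192·(-44) − 30·(-254))/252 = -23/7.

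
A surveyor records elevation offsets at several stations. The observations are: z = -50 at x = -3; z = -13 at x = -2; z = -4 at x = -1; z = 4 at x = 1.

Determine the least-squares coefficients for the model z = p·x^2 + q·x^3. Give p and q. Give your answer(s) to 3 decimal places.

p = 0.961, q = 2.171

From the data, Σx^2·x^2 = 99, Σx^2·x^3 = -275, Σx^3·x^3 = 795.
Right-hand side: Σx^2·z = -502, Σx^3·z = 1462.
Determinant 99·795 − (-275)² = 3080.
p = ((-502)·795 − (-275)·1462)/3080 = 74/77; q = (99·1462 − (-275)·(-502))/3080 = 76/35.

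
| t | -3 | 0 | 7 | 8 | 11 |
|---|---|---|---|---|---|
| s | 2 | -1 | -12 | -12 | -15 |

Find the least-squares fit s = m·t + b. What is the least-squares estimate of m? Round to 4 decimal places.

Normal-equation sums: Σt·t = 243, Σt = 23, Σ1 = 5.
And Σt·s = -351, Σs = -38.
So AᵀA·[m, b]ᵀ = Aᵀs: [[243, 23]; [23, 5]]·[m, b]ᵀ = [-351, -38]ᵀ.
Determinant 243·5 − 23² = 686.
m = ((-351)·5 − 23·(-38))/686 = -881/686; b = (243·(-38) − 23·(-351))/686 = -1161/686.

m = -1.2843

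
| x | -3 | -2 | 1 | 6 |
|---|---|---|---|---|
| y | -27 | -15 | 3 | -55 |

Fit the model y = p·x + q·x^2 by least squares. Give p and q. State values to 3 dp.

p = 3.113, q = -2.042

The normal equations are: 50·p + 182·q = -216;  182·p + 1394·q = -2280.
Eliminating q: 1394·(row 1) − 182·(row 2) gives 36576·p = 1394·(-216) − 182·(-2280) = 113856, so p = 1186/381.
Then q = ((-2280) − 182·(1186/381))/1394 = -778/381.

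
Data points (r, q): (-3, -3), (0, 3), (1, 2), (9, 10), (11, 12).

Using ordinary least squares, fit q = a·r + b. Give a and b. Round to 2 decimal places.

a = 1.00, b = 1.21

Sums needed: Σr·r = 212, Σr = 18, Σ1 = 5.
For Xᵀq: Σr·q = 233, Σq = 24.
Normal equations: [[212, 18]; [18, 5]]·[a, b]ᵀ = [233, 24]ᵀ.
det = 212·5 − 18² = 736.
a = (233·5 − 18·24)/736 = 733/736; b = (212·24 − 18·233)/736 = 447/368.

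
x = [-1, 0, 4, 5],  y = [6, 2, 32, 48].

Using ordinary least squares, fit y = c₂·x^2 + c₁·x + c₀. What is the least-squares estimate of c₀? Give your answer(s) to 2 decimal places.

Compute the Gram sums: Σx^2·x^2 = 882, Σx^2·x = 188, Σx^2 = 42, Σx·x = 42, Σx = 8, Σ1 = 4.
And Σx^2·y = 1718, Σx·y = 362, Σy = 88.
MᵀM·[c₂, c₁, c₀]ᵀ = Mᵀy becomes [[882, 188, 42]; [188, 42, 8]; [42, 8, 4]]·[c₂, c₁, c₀]ᵀ = [1718, 362, 88]ᵀ.
Solving the 3×3 system (Gaussian elimination) gives c₂ = 2, c₁ = -11/13, c₀ = 35/13.

c₀ = 2.69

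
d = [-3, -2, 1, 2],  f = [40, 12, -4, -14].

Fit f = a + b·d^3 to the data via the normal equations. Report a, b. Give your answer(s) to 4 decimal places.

a = -1.6038, b = -1.5544

With design matrix M, MᵀM = [[4, -26]; [-26, 858]] and Mᵀf = [34, -1292]ᵀ.
Determinant 4·858 − (-26)² = 2756.
a = (34·858 − (-26)·(-1292))/2756 = -85/53; b = (4·(-1292) − (-26)·34)/2756 = -1071/689.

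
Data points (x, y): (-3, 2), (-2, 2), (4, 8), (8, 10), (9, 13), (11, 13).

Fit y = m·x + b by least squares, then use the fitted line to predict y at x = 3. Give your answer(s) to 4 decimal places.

ŷ = 6.7378

Setting ∂/∂m … = 0 gives: 295·m + 27·b = 362;  27·m + 6·b = 48.
Determinant 295·6 − 27² = 1041.
m = (362·6 − 27·48)/1041 = 292/347; b = (295·48 − 27·362)/1041 = 1462/347.
At x = 3: ŷ = (292/347)·(3) + (1462/347)·(1) = 2338/347.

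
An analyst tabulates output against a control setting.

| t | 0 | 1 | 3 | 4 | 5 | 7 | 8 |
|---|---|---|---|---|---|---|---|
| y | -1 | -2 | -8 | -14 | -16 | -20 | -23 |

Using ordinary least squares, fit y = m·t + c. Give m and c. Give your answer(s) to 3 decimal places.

m = -2.885, c = -0.462

Sums needed: Σt·t = 164, Σt = 28, Σ1 = 7.
Right-hand side: Σt·y = -486, Σy = -84.
XᵀX·[m, c]ᵀ = Xᵀy becomes [[164, 28]; [28, 7]]·[m, c]ᵀ = [-486, -84]ᵀ.
Eliminating c: 7·(row 1) − 28·(row 2) gives 364·m = 7·(-486) − 28·(-84) = -1050, so m = -75/26.
Then c = ((-84) − 28·(-75/26))/7 = -6/13.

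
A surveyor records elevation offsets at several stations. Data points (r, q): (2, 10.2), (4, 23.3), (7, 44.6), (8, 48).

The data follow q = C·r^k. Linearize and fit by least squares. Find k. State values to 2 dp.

Taking logs, ln q = k·ln r + ln C, so regress ln q on ln r.
Σln r = 6.1048, Σ(ln r)² = 10.5129, Σln q = 13.1398, Σln r·ln q = 21.4144.
Equations: 10.5129·k + 6.1048·ln C = 21.4144;  6.1048·k + 4·ln C = 13.1398.
Solving (det = 4.7831): k = 1.13777, ln C = 1.54849.

k = 1.14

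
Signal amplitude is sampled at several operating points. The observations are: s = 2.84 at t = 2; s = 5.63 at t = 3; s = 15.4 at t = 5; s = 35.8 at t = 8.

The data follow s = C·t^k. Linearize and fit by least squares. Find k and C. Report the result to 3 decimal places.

k = 1.846, C = 0.773

Let Y = ln s. Fitting Y = k·ln t + ln C by least squares:
Σln t = 5.4806, Σ(ln t)² = 8.6018, Σln s = 9.0842, Σln t·ln s = 14.4630.
Normal system: [[8.6018, 5.4806]; [5.4806, 4]]·[k, ln C]ᵀ = [14.4630, 9.0842]ᵀ.
Slope k = (n·Σln t·ln s − Σln t·Σln s)/(n·Σ(ln t)² − (Σln t)²) = (4·14.4630 − 5.4806·9.0842)/4.3697 = 1.84555; ln C = (Σln s − k·Σln t)/n = -0.25764, so C = exp(-0.25764) = 0.77287.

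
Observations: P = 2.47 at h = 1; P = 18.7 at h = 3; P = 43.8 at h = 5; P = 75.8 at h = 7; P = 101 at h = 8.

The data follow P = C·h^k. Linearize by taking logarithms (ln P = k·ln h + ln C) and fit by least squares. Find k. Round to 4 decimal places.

k = 1.7690

With ln Pᵢ as the transformed response and ln hᵢ as the regressor:
XᵀX = [[11.9079, 6.7334]; [6.7334, 5]], rhs = [27.3194, 16.5556]ᵀ  (here Σln h = 6.7334, Σ(ln h)² = 11.9079, Σln P = 16.5556, Σln h·ln P = 27.3194).
Slope k = (n·Σln h·ln P − Σln h·Σln P)/(n·Σ(ln h)² − (Σln h)²) = (5·27.3194 − 6.7334·16.5556)/14.2007 = 1.76902; ln C = (Σln P − k·Σln h)/n = 0.92882.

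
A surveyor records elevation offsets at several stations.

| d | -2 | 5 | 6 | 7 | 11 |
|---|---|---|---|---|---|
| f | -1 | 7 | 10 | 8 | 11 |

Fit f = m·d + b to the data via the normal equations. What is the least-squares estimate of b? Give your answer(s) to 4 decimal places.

The normal system XᵀX·[m, b]ᵀ = Xᵀf is [[235, 27]; [27, 5]]·[m, b]ᵀ = [274, 35]ᵀ.
Δ = 235·5 − 27² = 446.
m = (274·5 − 27·35)/446 = 425/446; b = (235·35 − 27·274)/446 = 827/446.

b = 1.8543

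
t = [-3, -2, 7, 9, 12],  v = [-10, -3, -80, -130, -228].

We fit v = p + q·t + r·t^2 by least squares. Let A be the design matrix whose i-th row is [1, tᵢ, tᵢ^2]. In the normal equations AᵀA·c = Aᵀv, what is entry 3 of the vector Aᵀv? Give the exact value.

-47384

Entry 3 ↔ basis t^2, so (Aᵀv)_{3} = Σᵢ (t^2)·vᵢ = (9)·(-10) + (4)·(-3) + (49)·(-80) + (81)·(-130) + (144)·(-228) = -47384.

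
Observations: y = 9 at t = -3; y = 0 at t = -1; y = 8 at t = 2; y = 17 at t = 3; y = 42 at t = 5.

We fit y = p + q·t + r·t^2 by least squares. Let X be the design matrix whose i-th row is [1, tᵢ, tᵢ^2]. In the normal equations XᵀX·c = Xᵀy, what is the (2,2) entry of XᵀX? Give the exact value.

Row 2 ↔ basis t, column 2 ↔ basis t, so (XᵀX)_{2,2} = Σᵢ (t)·(t) = (-3)·(-3) + (-1)·(-1) + (2)·(2) + (3)·(3) + (5)·(5) = 48.

48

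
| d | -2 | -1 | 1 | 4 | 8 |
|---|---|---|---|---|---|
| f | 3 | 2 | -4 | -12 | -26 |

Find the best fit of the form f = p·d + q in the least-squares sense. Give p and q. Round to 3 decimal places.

p = -2.939, q = -1.521

Setting ∂/∂p … = 0 gives: 86·p + 10·q = -268;  10·p + 5·q = -37.
(Σd·d = 86, Σd = 10, Σ1 = 5, Σd·f = -268, Σf = -37.)
Determinant 86·5 − 10² = 330.
p = ((-268)·5 − 10·(-37))/330 = -97/33; q = (86·(-37) − 10·(-268))/330 = -251/165.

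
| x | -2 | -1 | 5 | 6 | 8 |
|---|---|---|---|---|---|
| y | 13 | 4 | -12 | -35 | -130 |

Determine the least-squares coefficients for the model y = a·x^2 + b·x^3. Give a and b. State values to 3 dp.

a = 2.166, b = -0.525

From the data, Σx^2·x^2 = 6034, Σx^2·x^3 = 43636, Σx^3·x^3 = 324490.
For Aᵀy: Σx^2·y = -9824, Σx^3·y = -75728.
Normal equations: [[6034, 43636]; [43636, 324490]]·[a, b]ᵀ = [-9824, -75728]ᵀ.
Determinant 6034·324490 − 43636² = 53872164.
a = ((-9824)·324490 − 43636·(-75728))/53872164 = 9723104/4489347; b = (6034·(-75728) − 43636·(-9824))/53872164 = -2355224/4489347.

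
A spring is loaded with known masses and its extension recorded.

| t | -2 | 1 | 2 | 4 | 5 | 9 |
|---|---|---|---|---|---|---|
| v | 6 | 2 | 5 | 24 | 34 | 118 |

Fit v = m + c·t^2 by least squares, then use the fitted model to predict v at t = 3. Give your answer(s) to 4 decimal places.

Entries of MᵀM: Σ1 = 6, Σt^2 = 131, Σt^2·t^2 = 7475.
And Σv = 189, Σt^2·v = 10838.
Normal equations: [[6, 131]; [131, 7475]]·[m, c]ᵀ = [189, 10838]ᵀ.
det = 6·7475 − 131² = 27689.
m = (189·7475 − 131·10838)/27689 = -7003/27689; c = (6·10838 − 131·189)/27689 = 40269/27689.
At t = 3: v̂ = (-7003/27689)·(1) + (40269/27689)·(9) = 355418/27689.

v̂ = 12.8361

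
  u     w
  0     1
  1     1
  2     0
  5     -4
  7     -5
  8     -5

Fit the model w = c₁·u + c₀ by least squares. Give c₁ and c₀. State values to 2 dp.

c₁ = -0.88, c₀ = 1.36

With design matrix X, XᵀX = [[143, 23]; [23, 6]] and Xᵀw = [-94, -12]ᵀ.
Δ = 143·6 − 23² = 329.
c₁ = ((-94)·6 − 23·(-12))/329 = -288/329; c₀ = (143·(-12) − 23·(-94))/329 = 446/329.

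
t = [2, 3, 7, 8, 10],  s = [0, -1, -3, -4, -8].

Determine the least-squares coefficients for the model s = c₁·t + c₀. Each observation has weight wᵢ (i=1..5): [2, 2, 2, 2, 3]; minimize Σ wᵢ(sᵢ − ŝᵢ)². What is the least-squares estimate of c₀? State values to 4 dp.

c₀ = 2.1843

Entries of XᵀWX: Σwᵢ·t·t = 552, Σwᵢ·t = 70, Σwᵢ·1 = 11.
And Σwᵢ·t·s = -352, Σwᵢ·s = -40.
Δ = 552·11 − 70² = 1172.
c₁ = ((-352)·11 − 70·(-40))/1172 = -268/293; c₀ = (552·(-40) − 70·(-352))/1172 = 640/293.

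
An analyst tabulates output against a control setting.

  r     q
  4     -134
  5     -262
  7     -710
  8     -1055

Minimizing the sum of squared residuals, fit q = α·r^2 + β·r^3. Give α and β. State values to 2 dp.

α = -0.40, β = -2.01

From the data, Σr^2·r^2 = 7378, Σr^2·r^3 = 53724, Σr^3·r^3 = 399514.
And Σr^2·q = -111004, Σr^3·q = -825016.
XᵀX·[α, β]ᵀ = Xᵀq becomes [[7378, 53724]; [53724, 399514]]·[α, β]ᵀ = [-111004, -825016]ᵀ.
det = 7378·399514 − 53724² = 61346116.
α = ((-111004)·399514 − 53724·(-825016))/61346116 = -6123118/15336529; β = (7378·(-825016) − 53724·(-111004))/61346116 = -30847288/15336529.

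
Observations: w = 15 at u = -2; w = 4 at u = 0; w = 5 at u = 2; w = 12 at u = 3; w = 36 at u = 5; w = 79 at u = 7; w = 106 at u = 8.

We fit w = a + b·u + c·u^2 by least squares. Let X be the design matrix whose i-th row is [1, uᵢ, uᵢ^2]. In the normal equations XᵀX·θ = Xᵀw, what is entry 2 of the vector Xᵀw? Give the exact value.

1597

Entry 2 ↔ basis u, so (Xᵀw)_{2} = Σᵢ (u)·wᵢ = (-2)·(15) + (0)·(4) + (2)·(5) + (3)·(12) + (5)·(36) + (7)·(79) + (8)·(106) = 1597.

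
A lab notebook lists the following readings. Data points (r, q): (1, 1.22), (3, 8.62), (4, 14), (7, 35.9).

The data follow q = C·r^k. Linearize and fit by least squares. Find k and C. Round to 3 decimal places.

Linearized form: ln q = k·ln r + ln C. From the 4 transformed points,
Σln r = 4.4308, Σ(ln r)² = 6.9153, Σln q = 8.5727, Σln r·ln q = 12.9928.
Equations: 6.9153·k + 4.4308·ln C = 12.9928;  4.4308·k + 4·ln C = 8.5727.
Slope k = (n·Σln r·ln q − Σln r·Σln q)/(n·Σ(ln r)² − (Σln r)²) = (4·12.9928 − 4.4308·8.5727)/8.0292 = 1.74203; ln C = (Σln q − k·Σln r)/n = 0.21353, so C = exp(0.21353) = 1.23804.

k = 1.742, C = 1.238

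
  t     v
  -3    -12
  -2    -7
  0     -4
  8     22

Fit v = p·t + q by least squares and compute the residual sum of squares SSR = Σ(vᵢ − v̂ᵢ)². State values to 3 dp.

The normal system MᵀM·[p, q]ᵀ = Mᵀv is [[77, 3]; [3, 4]]·[p, q]ᵀ = [226, -1]ᵀ.
Determinant 77·4 − 3² = 299.
p = (226·4 − 3·(-1))/299 = 907/299; q = (77·(-1) − 3·226)/299 = -755/299.
Residuals: -112/299, 476/299, -441/299, 77/299; SSR = 1470/299.

SSR = 4.916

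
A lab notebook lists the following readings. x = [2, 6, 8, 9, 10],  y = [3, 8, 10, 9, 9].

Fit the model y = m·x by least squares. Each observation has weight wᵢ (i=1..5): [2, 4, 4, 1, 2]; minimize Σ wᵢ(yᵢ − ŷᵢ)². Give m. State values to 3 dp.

Forming MᵀWM = [[689]] and MᵀWy = [785]ᵀ gives MᵀWM·[m]ᵀ = MᵀWy.
Hence m = 785 / 689 ≈ 1.13933.

m = 1.139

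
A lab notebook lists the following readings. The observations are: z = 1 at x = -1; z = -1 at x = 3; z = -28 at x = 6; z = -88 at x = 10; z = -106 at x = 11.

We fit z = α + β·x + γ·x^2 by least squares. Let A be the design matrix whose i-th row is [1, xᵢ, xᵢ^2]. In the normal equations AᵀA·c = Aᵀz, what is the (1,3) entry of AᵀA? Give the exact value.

267

Row 1 ↔ basis 1, column 3 ↔ basis x^2, so (AᵀA)_{1,3} = Σᵢ x^2 = (1)·(1) + (1)·(9) + (1)·(36) + (1)·(100) + (1)·(121) = 267.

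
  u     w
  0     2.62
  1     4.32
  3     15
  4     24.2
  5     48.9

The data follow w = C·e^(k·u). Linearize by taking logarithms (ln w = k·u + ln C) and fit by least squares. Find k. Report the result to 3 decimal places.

k = 0.583

Taking logs, ln w = k·u + ln C, so regress ln w on u.
XᵀX = [[51.0000, 13.0000]; [13.0000, 5]], rhs = [41.7817, 12.2106]ᵀ  (here Σu = 13.0000, Σ(u)² = 51.0000, Σln w = 12.2106, Σu·ln w = 41.7817).
Slope k = (n·Σu·ln w − Σu·Σln w)/(n·Σ(u)² − (Σu)²) = (5·41.7817 − 13.0000·12.2106)/86.0000 = 0.58338; ln C = (Σln w − k·Σu)/n = 0.92534.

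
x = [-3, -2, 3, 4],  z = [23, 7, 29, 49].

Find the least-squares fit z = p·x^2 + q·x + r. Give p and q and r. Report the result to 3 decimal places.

Normal-equation sums: Σx^2·x^2 = 434, Σx^2·x = 56, Σx^2 = 38, Σx·x = 38, Σx = 2, Σ1 = 4.
Moment sums: Σx^2·z = 1280, Σx·z = 200, Σz = 108.
AᵀA·[p, q, r]ᵀ = Aᵀz becomes [[434, 56, 38]; [56, 38, 2]; [38, 2, 4]]·[p, q, r]ᵀ = [1280, 200, 108]ᵀ.
Inverting the 3×3 Gram matrix, [p, q, r]ᵀ = [3, 35/37, -73/37]ᵀ.

p = 3.000, q = 0.946, r = -1.973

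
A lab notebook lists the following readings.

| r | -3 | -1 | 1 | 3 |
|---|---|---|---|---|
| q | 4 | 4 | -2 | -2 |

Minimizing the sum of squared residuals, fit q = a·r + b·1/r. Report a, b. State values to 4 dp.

The normal equations are: 20·a + 4·b = -24;  4·a + (20/9)·b = -8.
(Σr·r = 20, Σr·1/r = 4, Σ1/r·1/r = 20/9, Σr·q = -24, Σ1/r·q = -8.)
Eliminating b: (20/9)·(row 1) − 4·(row 2) gives (256/9)·a = (20/9)·(-24) − 4·(-8) = -64/3, so a = -3/4.
Then b = ((-8) − 4·(-3/4))/(20/9) = -9/4.

a = -0.7500, b = -2.2500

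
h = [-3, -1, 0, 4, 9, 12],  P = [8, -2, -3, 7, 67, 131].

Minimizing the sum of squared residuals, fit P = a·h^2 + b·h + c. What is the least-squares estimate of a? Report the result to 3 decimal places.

Entries of MᵀM: Σh^2·h^2 = 27635, Σh^2·h = 2493, Σh^2 = 251, Σh·h = 251, Σh = 21, Σ1 = 6.
For MᵀP: Σh^2·P = 24473, Σh·P = 2181, ΣP = 208.
MᵀM·[a, b, c]ᵀ = MᵀP becomes [[27635, 2493, 251]; [2493, 251, 21]; [251, 21, 6]]·[a, b, c]ᵀ = [24473, 2181, 208]ᵀ.
Row-reducing yields a = 1360807/1304468, b = -1699329/1304468, c = -130861/29647.

a = 1.043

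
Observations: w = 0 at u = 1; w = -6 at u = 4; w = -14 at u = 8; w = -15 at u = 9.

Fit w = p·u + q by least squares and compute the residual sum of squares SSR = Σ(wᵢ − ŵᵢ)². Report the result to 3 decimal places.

Setting ∂/∂p … = 0 gives: 162·p + 22·q = -271;  22·p + 4·q = -35.
Eliminating q: 4·(row 1) − 22·(row 2) gives 164·p = 4·(-271) − 22·(-35) = -314, so p = -157/82.
Then q = ((-35) − 22·(-157/82))/4 = 73/41.
Residuals: 11/82, -5/41, -19/41, 37/82; SSR = 37/82.

SSR = 0.451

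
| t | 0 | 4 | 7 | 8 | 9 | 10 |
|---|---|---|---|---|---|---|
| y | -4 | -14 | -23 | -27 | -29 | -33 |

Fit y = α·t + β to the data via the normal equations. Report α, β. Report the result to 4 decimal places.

α = -2.8942, β = -3.3365

Setting ∂/∂α … = 0 gives: 310·α + 38·β = -1024;  38·α + 6·β = -130.
(Σt·t = 310, Σt = 38, Σ1 = 6, Σt·y = -1024, Σy = -130.)
Δ = 310·6 − 38² = 416.
α = ((-1024)·6 − 38·(-130))/416 = -301/104; β = (310·(-130) − 38·(-1024))/416 = -347/104.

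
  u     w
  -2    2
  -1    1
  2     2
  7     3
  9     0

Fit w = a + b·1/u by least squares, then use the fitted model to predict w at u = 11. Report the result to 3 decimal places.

The normal system MᵀM·[a, b]ᵀ = Mᵀw is [[5, -47/63]; [-47/63, 12167/7938]]·[a, b]ᵀ = [8, -4/7]ᵀ.
Eliminating b: (12167/7938)·(row 1) − (-47/63)·(row 2) gives (56417/7938)·a = (12167/7938)·8 − (-47/63)·(-4/7) = 46976/3969, so a = 93952/56417.
Then b = ((-4/7) − (-47/63)·(93952/56417))/(12167/7938) = 24696/56417.
At u = 11: ŵ = (93952/56417)·(1) + (24696/56417)·(1/11) = 1058168/620587.

ŵ = 1.705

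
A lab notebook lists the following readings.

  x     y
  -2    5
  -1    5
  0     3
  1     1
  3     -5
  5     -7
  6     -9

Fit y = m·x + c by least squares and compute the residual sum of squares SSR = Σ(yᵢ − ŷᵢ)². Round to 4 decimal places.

From the data, Σx·x = 76, Σx = 12, Σ1 = 7.
Right-hand side: Σx·y = -118, Σy = -7.
MᵀM·[m, c]ᵀ = Mᵀy becomes [[76, 12]; [12, 7]]·[m, c]ᵀ = [-118, -7]ᵀ.
Determinant 76·7 − 12² = 388.
m = ((-118)·7 − 12·(-7))/388 = -371/194; c = (76·(-7) − 12·(-118))/388 = 221/97.
Residuals: -107/97, 157/194, 70/97, 123/194, -299/194, 55/194, 19/97; SSR = 513/97.

SSR = 5.2887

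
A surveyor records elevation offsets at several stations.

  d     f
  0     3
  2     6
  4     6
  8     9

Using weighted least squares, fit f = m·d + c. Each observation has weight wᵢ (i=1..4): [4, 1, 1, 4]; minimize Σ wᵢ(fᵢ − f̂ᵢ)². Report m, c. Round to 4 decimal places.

m = 0.7295, c = 3.2280

Normal-equation sums: Σwᵢ·d·d = 276, Σwᵢ·d = 38, Σwᵢ·1 = 10.
For AᵀWf: Σwᵢ·d·f = 324, Σwᵢ·f = 60.
So AᵀWA·[m, c]ᵀ = AᵀWf: [[276, 38]; [38, 10]]·[m, c]ᵀ = [324, 60]ᵀ.
det = 276·10 − 38² = 1316.
m = (324·10 − 38·60)/1316 = 240/329; c = (276·60 − 38·324)/1316 = 1062/329.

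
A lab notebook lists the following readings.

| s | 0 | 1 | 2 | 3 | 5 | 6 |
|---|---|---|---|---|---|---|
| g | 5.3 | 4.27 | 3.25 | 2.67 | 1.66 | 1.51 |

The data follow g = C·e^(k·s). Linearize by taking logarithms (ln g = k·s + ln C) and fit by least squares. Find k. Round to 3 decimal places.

Linearized form: ln g = k·s + ln C. From the 6 transformed points,
Sums: Σs = 17.0000, Σ(s)² = 75.0000, Σln g = 6.1990, Σs·ln g = 11.7619.
Normal system: [[75.0000, 17.0000]; [17.0000, 6]]·[k, ln C]ᵀ = [11.7619, 6.1990]ᵀ.
Δ = 75.0000·6 − (17.0000)² = 161.0000; k = (11.7619·6 − 17.0000·6.1990)/161.0000 = -0.21622, ln C = (75.0000·6.1990 − 17.0000·11.7619)/161.0000 = 1.64578.

k = -0.216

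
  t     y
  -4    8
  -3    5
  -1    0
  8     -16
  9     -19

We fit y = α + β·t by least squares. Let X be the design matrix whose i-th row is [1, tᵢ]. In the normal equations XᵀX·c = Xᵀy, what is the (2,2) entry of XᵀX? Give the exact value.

171

Row 2 ↔ basis t, column 2 ↔ basis t, so (XᵀX)_{2,2} = Σᵢ (t)·(t) = (-4)·(-4) + (-3)·(-3) + (-1)·(-1) + (8)·(8) + (9)·(9) = 171.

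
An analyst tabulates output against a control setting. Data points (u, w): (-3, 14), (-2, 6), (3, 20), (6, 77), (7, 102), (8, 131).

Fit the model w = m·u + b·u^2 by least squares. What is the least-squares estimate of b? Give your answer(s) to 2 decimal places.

Normal-equation sums: Σu·u = 171, Σu·u^2 = 1063, Σu^2·u^2 = 7971.
Moment sums: Σu·w = 2230, Σu^2·w = 16484.
So AᵀA·[m, b]ᵀ = Aᵀw: [[171, 1063]; [1063, 7971]]·[m, b]ᵀ = [2230, 16484]ᵀ.
det = 171·7971 − 1063² = 233072.
m = (2230·7971 − 1063·16484)/233072 = 126419/116536; b = (171·16484 − 1063·2230)/233072 = 224137/116536.

b = 1.92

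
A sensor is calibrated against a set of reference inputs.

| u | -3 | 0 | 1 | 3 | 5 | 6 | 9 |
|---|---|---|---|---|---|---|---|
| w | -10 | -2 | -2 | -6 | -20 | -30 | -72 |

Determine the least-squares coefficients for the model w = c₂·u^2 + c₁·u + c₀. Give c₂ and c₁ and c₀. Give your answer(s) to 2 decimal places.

With design matrix M, MᵀM = [[8645, 1071, 161]; [1071, 161, 21]; [161, 21, 7]] and Mᵀw = [-7558, -918, -142]ᵀ.
Solving the 3×3 system (Gaussian elimination) gives c₂ = -670/707, c₁ = 3294/4949, c₀ = -2406/4949.

c₂ = -0.95, c₁ = 0.67, c₀ = -0.49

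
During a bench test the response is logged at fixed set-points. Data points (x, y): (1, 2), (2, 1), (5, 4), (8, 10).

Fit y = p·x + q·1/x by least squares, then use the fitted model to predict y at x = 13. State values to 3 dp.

ŷ = 14.331

Normal-equation sums: Σx·x = 94, Σx·1/x = 4, Σ1/x·1/x = 2089/1600.
Moment sums: Σx·y = 104, Σ1/x·y = 91/20.
So MᵀM·[p, q]ᵀ = Mᵀy: [[94, 4]; [4, 2089/1600]]·[p, q]ᵀ = [104, 91/20]ᵀ.
det = 94·(2089/1600) − 4² = 85383/800.
p = (104·(2089/1600) − 4·(91/20))/(85383/800) = 10452/9487; q = (94·(91/20) − 4·104)/(85383/800) = 1040/9487.
At x = 13: ŷ = (10452/9487)·(13) + (1040/9487)·(1/13) = 135956/9487.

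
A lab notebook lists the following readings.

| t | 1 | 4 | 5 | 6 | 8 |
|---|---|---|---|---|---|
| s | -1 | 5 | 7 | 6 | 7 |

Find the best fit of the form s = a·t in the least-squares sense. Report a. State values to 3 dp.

Setting ∂/∂a … = 0 gives: 142·a = 146.
(Σt·t = 142, Σt·s = 146.)
a = 146/142 = 1.02817.

a = 1.028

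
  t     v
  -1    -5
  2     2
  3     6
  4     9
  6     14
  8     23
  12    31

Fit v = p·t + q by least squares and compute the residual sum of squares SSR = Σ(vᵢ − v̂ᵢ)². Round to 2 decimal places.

The normal system MᵀM·[p, q]ᵀ = Mᵀv is [[274, 34]; [34, 7]]·[p, q]ᵀ = [703, 80]ᵀ.
Eliminating q: 7·(row 1) − 34·(row 2) gives 762·p = 7·703 − 34·80 = 2201, so p = 2201/762.
Then q = (80 − 34·(2201/762))/7 = -991/381.
Residuals: 373/762, -448/381, -49/762, 6/127, -278/381, 950/381, -404/381; SSR = 7241/762.

SSR = 9.50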